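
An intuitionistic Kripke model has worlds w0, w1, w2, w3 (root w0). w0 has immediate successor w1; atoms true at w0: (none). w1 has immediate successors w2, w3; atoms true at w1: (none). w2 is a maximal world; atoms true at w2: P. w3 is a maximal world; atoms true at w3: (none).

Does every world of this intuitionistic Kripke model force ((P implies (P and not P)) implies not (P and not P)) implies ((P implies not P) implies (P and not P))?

Not every world: w0 does not force ((P implies (P and not P)) implies not (P and not P)) implies ((P implies not P) implies (P and not P)).
w0 does not force ((P implies (P and not P)) implies not (P and not P)) implies ((P implies not P) implies (P and not P)): already at w0 itself, w0 forces (P implies (P and not P)) implies not (P and not P) but w0 does not force (P implies not P) implies (P and not P).
w0 does not force (P implies not P) implies (P and not P): at the accessible world w3, w3 forces P implies not P but w3 does not force P and not P.
w3 does not force P and not P since w3 fails P.

No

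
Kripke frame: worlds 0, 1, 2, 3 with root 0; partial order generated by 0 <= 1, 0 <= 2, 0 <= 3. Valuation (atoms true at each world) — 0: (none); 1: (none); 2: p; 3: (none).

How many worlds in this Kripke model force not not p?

0: does not force it — 0 does not force not not p since 1 is accessible from 0 and 1 forces not p.
1: does not force it.
2: forces it.
3: does not force it.
Worlds forcing the formula: {2}.

1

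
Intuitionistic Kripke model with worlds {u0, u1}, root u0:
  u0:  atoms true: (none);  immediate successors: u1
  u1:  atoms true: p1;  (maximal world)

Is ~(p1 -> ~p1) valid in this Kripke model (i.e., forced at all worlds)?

Yes

u0 ||- ~(p1 -> ~p1): no world accessible from u0 forces p1 -> ~p1.
Since the root u0 forces ~(p1 -> ~p1) and forcing is persistent (monotone upward), every world forces it.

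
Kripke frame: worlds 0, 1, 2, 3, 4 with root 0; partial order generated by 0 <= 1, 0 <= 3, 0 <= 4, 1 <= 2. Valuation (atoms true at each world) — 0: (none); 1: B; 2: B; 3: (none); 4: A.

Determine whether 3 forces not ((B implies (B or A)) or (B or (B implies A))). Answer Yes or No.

No

3 does not force not ((B implies (B or A)) or (B or (B implies A))) since 3 is accessible from 3 and 3 forces (B implies (B or A)) or (B or (B implies A)).
3 forces (B implies (B or A)) or (B or (B implies A)) via the disjunct B implies (B or A).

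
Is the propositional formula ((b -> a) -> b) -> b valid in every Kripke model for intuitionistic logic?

No

This is Peirce's law, which is not intuitionistically valid.
A Kripke countermodel: worlds u0, u1; order generated by u0 <= u1; atoms true at each world — u0:{}; u1:{b}.
u0 ||-/- ((b -> a) -> b) -> b: already at u0 itself, u0 ||- (b -> a) -> b but u0 ||-/- b.
u0 lacks atom b, so u0 ||-/- b.
So the root u0 does not force the formula.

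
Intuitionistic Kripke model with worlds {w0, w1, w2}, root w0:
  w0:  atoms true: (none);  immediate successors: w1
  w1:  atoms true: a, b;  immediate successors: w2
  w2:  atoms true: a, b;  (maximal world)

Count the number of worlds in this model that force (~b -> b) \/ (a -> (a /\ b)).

3

w0: forces it.
w1: forces it.
w2: forces it.
Worlds forcing the formula: {w0, w1, w2}.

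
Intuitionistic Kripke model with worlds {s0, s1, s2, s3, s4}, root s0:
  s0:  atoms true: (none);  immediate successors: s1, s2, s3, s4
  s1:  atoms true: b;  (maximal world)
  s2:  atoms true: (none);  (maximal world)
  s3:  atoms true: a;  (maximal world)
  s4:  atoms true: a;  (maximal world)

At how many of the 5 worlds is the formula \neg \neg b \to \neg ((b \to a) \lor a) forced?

s0: forces it.
s1: forces it.
s2: forces it.
s3: forces it.
s4: forces it.
Worlds forcing the formula: {s0, s1, s2, s3, s4}.

5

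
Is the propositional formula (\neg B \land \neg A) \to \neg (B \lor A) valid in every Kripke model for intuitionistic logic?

This is a constructively valid De Morgan direction (conjunction of negations to negated disjunction), which is intuitionistically derivable.
If both \neg B and \neg A hold at a world, no accessible world forces B or forces A, so none forces B \lor A.

Yes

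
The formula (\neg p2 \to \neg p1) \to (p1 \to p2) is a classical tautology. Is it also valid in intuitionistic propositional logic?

This is the converse of contraposition, which is not intuitionistically valid.
A Kripke countermodel: worlds 0, 1; order generated by 0 \le 1; atoms true at each world — 0:{p1}; 1:{p1,p2}.
0 \nVdash (\neg p2 \to \neg p1) \to (p1 \to p2): already at 0 itself, 0 \Vdash \neg p2 \to \neg p1 but 0 \nVdash p1 \to p2.
0 \nVdash p1 \to p2: already at 0 itself, 0 \Vdash p1 but 0 \nVdash p2.
0 lacks atom p2, so 0 \nVdash p2.
So the root 0 does not force the formula.

No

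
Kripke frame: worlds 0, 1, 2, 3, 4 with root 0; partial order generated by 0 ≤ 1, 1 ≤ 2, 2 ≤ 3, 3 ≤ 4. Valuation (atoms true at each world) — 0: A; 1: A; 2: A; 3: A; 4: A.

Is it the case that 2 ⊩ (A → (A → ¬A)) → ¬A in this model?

2 ⊩ (A → (A → ¬A)) → ¬A vacuously: no world accessible from 2 forces the antecedent A → (A → ¬A).

Yes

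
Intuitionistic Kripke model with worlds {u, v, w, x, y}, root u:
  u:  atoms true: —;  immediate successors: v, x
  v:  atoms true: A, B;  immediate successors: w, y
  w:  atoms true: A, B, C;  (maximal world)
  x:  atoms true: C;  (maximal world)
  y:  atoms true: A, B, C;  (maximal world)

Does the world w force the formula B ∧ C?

w ⊩ B ∧ C since w forces both conjuncts.

Yes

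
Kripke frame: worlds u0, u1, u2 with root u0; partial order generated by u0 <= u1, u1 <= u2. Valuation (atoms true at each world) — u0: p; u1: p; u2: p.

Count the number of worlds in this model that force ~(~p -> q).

u0: does not force it — u0 ||-/- ~(~p -> q) since u0 is accessible from u0 and u0 ||- ~p -> q.
u1: does not force it — u1 ||-/- ~(~p -> q) since u1 is accessible from u1 and u1 ||- ~p -> q.
u2: does not force it — u2 ||-/- ~(~p -> q) since u2 is accessible from u2 and u2 ||- ~p -> q.
Worlds forcing the formula: { }.

0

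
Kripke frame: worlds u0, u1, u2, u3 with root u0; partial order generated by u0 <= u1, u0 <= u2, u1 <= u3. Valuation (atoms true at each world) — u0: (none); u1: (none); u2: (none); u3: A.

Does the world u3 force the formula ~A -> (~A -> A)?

u3 ||- ~A -> (~A -> A) vacuously: no world accessible from u3 forces the antecedent ~A.

Yes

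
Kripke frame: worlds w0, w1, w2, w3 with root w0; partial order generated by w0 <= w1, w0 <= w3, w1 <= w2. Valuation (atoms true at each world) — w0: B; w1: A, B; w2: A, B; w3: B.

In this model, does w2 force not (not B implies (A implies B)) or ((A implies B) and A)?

Yes

w2 forces not (not B implies (A implies B)) or ((A implies B) and A) via the disjunct (A implies B) and A.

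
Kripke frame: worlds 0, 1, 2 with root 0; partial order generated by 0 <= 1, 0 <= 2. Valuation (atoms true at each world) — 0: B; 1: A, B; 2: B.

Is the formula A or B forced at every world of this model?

Yes

0 forces A or B via the disjunct B.
Since the root 0 forces A or B and forcing is persistent (monotone upward), every world forces it.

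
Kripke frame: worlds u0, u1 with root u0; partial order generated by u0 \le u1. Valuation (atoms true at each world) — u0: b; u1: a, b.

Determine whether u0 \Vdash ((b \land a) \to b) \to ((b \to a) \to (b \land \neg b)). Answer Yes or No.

No

u0 \nVdash ((b \land a) \to b) \to ((b \to a) \to (b \land \neg b)): already at u0 itself, u0 \Vdash (b \land a) \to b but u0 \nVdash (b \to a) \to (b \land \neg b).
u0 \nVdash (b \to a) \to (b \land \neg b): at the accessible world u1, u1 \Vdash b \to a but u1 \nVdash b \land \neg b.
u1 \nVdash b \land \neg b since u1 fails \neg b.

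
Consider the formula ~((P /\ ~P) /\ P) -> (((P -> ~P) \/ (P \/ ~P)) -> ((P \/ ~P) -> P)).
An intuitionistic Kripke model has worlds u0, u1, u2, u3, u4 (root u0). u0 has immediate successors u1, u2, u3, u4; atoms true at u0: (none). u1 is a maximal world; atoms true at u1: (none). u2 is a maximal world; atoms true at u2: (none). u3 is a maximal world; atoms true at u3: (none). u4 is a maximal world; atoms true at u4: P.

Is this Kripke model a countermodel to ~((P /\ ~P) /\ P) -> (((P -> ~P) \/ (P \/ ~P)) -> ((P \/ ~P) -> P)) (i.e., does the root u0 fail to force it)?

u0 ||-/- ~((P /\ ~P) /\ P) -> (((P -> ~P) \/ (P \/ ~P)) -> ((P \/ ~P) -> P)): already at u0 itself, u0 ||- ~((P /\ ~P) /\ P) but u0 ||-/- ((P -> ~P) \/ (P \/ ~P)) -> ((P \/ ~P) -> P).
u0 ||-/- ((P -> ~P) \/ (P \/ ~P)) -> ((P \/ ~P) -> P): at the accessible world u1, u1 ||- (P -> ~P) \/ (P \/ ~P) but u1 ||-/- (P \/ ~P) -> P.
u1 ||-/- (P \/ ~P) -> P: already at u1 itself, u1 ||- P \/ ~P but u1 ||-/- P.
So the root u0 does not force ~((P /\ ~P) /\ P) -> (((P -> ~P) \/ (P \/ ~P)) -> ((P \/ ~P) -> P)); the model is a countermodel.

Yes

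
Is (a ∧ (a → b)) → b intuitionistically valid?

This is modus ponens in implicational form, which is intuitionistically derivable.
If a world forces a and a → b, then applying the implication at that world (which is accessible from itself) gives b.

Yes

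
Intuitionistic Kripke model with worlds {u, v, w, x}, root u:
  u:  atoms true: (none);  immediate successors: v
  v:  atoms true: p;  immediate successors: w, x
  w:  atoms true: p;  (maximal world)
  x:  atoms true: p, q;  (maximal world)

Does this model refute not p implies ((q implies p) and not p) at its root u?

No

u forces not p implies ((q implies p) and not p) vacuously: no world accessible from u forces the antecedent not p.
So the root u forces not p implies ((q implies p) and not p); the model is not a countermodel.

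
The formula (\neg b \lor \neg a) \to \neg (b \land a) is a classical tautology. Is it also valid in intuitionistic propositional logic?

This is a constructively valid De Morgan direction (disjunction of negations to negated conjunction), which is intuitionistically derivable.
If \neg b holds at a world then no accessible world forces b, hence none forces b \land a; likewise for \neg a.

Yes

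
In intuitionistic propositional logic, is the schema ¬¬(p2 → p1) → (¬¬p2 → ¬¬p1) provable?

This is the distribution of double negation over implication, which is intuitionistically derivable.
Assume ¬¬(p2 → p1) and ¬¬p2; suppose ¬p1. Then p2 → p1 would give ¬p2 (by contraposition), contradicting ¬¬p2; so ¬(p2 → p1), contradicting ¬¬(p2 → p1). Hence ¬¬p1.

Yes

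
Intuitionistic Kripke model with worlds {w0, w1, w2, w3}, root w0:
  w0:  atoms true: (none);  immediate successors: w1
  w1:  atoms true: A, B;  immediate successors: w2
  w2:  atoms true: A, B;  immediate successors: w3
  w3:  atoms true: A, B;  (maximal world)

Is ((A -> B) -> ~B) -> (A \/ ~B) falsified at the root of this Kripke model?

No

w0 ||- ((A -> B) -> ~B) -> (A \/ ~B) vacuously: no world accessible from w0 forces the antecedent (A -> B) -> ~B.
So the root w0 forces ((A -> B) -> ~B) -> (A \/ ~B); the model is not a countermodel.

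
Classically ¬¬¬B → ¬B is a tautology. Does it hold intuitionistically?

This is triple-negation reduction, which is intuitionistically derivable.
Assume ¬¬¬B and suppose B. Then ¬¬B (double-negation introduction), contradicting ¬¬¬B. So ¬B.

Yes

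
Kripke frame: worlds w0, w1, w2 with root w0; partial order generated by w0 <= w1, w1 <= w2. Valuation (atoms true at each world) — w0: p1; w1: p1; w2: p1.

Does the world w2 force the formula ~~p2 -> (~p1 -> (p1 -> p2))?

Yes

w2 ||- ~~p2 -> (~p1 -> (p1 -> p2)) vacuously: no world accessible from w2 forces the antecedent ~~p2.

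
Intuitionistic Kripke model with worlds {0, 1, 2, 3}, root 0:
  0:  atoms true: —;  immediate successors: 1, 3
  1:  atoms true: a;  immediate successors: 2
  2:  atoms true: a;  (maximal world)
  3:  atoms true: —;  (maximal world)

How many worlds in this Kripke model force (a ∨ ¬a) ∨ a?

3

0: does not force it — 0 ⊮ (a ∨ ¬a) ∨ a: neither disjunct is forced at 0.
1: forces it.
2: forces it.
3: forces it.
Worlds forcing the formula: {1, 2, 3}.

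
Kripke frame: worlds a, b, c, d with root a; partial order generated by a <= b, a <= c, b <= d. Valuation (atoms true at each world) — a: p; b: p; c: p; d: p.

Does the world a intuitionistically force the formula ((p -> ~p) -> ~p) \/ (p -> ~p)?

a ||- ((p -> ~p) -> ~p) \/ (p -> ~p) via the disjunct (p -> ~p) -> ~p.

Yes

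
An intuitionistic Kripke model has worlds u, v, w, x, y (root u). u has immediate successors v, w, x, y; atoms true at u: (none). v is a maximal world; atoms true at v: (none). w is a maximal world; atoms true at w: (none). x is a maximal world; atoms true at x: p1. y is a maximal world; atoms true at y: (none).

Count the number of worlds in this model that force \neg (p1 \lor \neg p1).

0

u: does not force it — u \nVdash \neg (p1 \lor \neg p1) since v is accessible from u and v \Vdash p1 \lor \neg p1.
v: does not force it — v \nVdash \neg (p1 \lor \neg p1) since v is accessible from v and v \Vdash p1 \lor \neg p1.
w: does not force it.
x: does not force it.
y: does not force it.
Worlds forcing the formula: { }.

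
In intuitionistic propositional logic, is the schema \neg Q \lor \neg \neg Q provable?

No

This is the weak law of excluded middle, which is not intuitionistically valid.
A Kripke countermodel: worlds u, v, w; order generated by u \le v, u \le w; atoms true at each world — u:{}; v:{Q}; w:{}.
u \nVdash \neg Q \lor \neg \neg Q: neither disjunct is forced at u.
u \nVdash \neg Q since v is accessible from u and v \Vdash Q.
So the root u does not force the formula.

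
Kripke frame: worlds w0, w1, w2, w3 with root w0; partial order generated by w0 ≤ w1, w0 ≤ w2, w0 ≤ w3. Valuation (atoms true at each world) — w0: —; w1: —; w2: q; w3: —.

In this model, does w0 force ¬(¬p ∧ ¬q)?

w0 ⊮ ¬(¬p ∧ ¬q) since w1 is accessible from w0 and w1 ⊩ ¬p ∧ ¬q.
w1 ⊩ ¬p ∧ ¬q since w1 forces both conjuncts.

No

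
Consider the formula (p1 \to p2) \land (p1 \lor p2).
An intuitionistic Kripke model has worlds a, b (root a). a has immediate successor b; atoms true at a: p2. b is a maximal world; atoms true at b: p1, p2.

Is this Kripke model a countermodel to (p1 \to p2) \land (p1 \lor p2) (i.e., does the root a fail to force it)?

No

a \Vdash (p1 \to p2) \land (p1 \lor p2) since a forces both conjuncts.
So the root a forces (p1 \to p2) \land (p1 \lor p2); the model is not a countermodel.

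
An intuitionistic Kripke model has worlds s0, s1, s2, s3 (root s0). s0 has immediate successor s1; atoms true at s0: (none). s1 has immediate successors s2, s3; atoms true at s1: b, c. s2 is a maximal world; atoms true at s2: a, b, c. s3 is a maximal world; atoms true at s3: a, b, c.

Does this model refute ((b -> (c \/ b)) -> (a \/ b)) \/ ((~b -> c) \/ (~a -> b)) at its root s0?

s0 ||- ((b -> (c \/ b)) -> (a \/ b)) \/ ((~b -> c) \/ (~a -> b)) via the disjunct (~b -> c) \/ (~a -> b).
So the root s0 forces ((b -> (c \/ b)) -> (a \/ b)) \/ ((~b -> c) \/ (~a -> b)); the model is not a countermodel.

No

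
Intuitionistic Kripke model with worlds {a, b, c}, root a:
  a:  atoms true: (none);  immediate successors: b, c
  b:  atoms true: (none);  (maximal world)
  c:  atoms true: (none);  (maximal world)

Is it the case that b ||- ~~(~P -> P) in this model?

No

b ||-/- ~~(~P -> P) since b is accessible from b and b ||- ~(~P -> P).
b ||- ~(~P -> P): no world accessible from b forces ~P -> P.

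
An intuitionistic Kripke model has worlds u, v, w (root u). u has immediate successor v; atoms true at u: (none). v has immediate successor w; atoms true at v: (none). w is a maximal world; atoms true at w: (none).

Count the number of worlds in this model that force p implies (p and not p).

3

u: forces it.
v: forces it.
w: forces it.
Worlds forcing the formula: {u, v, w}.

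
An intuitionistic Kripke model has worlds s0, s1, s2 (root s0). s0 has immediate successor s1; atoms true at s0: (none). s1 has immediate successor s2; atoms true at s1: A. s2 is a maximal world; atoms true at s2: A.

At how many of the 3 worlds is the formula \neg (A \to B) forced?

3

s0: forces it.
s1: forces it.
s2: forces it.
Worlds forcing the formula: {s0, s1, s2}.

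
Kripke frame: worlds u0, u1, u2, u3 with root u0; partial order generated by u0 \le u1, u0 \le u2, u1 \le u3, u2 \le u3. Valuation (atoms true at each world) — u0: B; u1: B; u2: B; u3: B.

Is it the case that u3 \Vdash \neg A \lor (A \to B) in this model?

u3 \Vdash \neg A \lor (A \to B) via the disjunct \neg A.

Yes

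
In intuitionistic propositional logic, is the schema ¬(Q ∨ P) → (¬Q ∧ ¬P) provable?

Yes

This is a constructively valid De Morgan direction (negated disjunction to conjunction of negations), which is intuitionistically derivable.
From ¬(Q ∨ P): if Q held then Q ∨ P would, contradiction — so ¬Q; similarly ¬P.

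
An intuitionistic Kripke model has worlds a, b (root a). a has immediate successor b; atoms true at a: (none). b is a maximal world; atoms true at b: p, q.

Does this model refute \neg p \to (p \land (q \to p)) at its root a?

No

a \Vdash \neg p \to (p \land (q \to p)) vacuously: no world accessible from a forces the antecedent \neg p.
So the root a forces \neg p \to (p \land (q \to p)); the model is not a countermodel.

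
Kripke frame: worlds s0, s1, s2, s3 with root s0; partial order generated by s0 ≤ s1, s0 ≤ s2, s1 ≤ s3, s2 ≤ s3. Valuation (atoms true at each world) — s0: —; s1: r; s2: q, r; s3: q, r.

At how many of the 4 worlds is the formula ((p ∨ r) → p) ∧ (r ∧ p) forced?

0

s0: does not force it — s0 ⊮ ((p ∨ r) → p) ∧ (r ∧ p) since s0 fails (p ∨ r) → p.
s1: does not force it — s1 ⊮ ((p ∨ r) → p) ∧ (r ∧ p) since s1 fails (p ∨ r) → p.
s2: does not force it.
s3: does not force it.
Worlds forcing the formula: { }.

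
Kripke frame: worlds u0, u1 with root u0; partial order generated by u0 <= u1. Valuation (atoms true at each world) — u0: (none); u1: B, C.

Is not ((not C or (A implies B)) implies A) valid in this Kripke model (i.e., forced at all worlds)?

Yes

u0 forces not ((not C or (A implies B)) implies A): no world accessible from u0 forces (not C or (A implies B)) implies A.
Since the root u0 forces not ((not C or (A implies B)) implies A) and forcing is persistent (monotone upward), every world forces it.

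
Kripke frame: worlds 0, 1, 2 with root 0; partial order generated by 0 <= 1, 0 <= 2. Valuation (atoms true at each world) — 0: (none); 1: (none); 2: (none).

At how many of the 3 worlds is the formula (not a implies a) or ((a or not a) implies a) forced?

0

0: does not force it — 0 does not force (not a implies a) or ((a or not a) implies a): neither disjunct is forced at 0.
1: does not force it.
2: does not force it.
Worlds forcing the formula: { }.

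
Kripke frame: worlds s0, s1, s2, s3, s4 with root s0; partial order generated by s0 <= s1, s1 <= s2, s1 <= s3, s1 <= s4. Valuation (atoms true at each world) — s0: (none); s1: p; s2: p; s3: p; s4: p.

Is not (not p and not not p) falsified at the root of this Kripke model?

s0 forces not (not p and not not p): no world accessible from s0 forces not p and not not p.
So the root s0 forces not (not p and not not p); the model is not a countermodel.

No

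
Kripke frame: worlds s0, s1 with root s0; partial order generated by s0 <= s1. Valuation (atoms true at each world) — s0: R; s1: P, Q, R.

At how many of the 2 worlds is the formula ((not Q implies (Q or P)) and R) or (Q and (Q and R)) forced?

2

s0: forces it.
s1: forces it.
Worlds forcing the formula: {s0, s1}.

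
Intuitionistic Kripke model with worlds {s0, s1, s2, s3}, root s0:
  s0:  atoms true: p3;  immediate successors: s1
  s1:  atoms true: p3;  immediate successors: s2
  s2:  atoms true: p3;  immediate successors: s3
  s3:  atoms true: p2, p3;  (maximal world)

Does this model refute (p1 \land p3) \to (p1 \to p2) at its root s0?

s0 \Vdash (p1 \land p3) \to (p1 \to p2) vacuously: no world accessible from s0 forces the antecedent p1 \land p3.
So the root s0 forces (p1 \land p3) \to (p1 \to p2); the model is not a countermodel.

No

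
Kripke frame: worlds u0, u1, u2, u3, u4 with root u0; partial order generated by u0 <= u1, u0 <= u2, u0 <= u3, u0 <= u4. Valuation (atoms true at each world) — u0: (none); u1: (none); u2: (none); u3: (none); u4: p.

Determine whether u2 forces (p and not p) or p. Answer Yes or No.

u2 does not force (p and not p) or p: neither disjunct is forced at u2.
u2 does not force p and not p since u2 fails p.

No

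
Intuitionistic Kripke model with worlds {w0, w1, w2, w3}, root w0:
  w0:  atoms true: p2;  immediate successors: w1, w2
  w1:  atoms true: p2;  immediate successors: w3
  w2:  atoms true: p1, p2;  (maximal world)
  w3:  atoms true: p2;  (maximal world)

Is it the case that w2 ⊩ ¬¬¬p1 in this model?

w2 ⊮ ¬¬¬p1 since w2 is accessible from w2 and w2 ⊩ ¬¬p1.
w2 ⊩ ¬¬p1: no world accessible from w2 forces ¬p1.

No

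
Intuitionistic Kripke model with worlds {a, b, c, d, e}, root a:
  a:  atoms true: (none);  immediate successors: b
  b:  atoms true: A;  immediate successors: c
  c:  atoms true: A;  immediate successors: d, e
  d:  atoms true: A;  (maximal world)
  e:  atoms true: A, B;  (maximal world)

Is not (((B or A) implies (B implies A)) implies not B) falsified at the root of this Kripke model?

a does not force not (((B or A) implies (B implies A)) implies not B) since d is accessible from a and d forces ((B or A) implies (B implies A)) implies not B.
d forces ((B or A) implies (B implies A)) implies not B: every world accessible from d that forces (B or A) implies (B implies A) (namely d) also forces not B.
So the root a does not force not (((B or A) implies (B implies A)) implies not B); the model is a countermodel.

Yes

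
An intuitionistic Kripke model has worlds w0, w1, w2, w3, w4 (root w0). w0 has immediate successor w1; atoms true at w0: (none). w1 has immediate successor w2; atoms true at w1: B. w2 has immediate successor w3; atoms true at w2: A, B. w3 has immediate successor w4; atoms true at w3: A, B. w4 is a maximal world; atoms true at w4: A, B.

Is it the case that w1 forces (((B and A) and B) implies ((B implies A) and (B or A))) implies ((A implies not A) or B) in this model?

Yes

w1 forces (((B and A) and B) implies ((B implies A) and (B or A))) implies ((A implies not A) or B): every world accessible from w1 that forces ((B and A) and B) implies ((B implies A) and (B or A)) (namely w1, w2, w3, w4) also forces (A implies not A) or B.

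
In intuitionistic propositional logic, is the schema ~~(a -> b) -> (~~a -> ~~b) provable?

This is the distribution of double negation over implication, which is intuitionistically derivable.
Assume ~~(a -> b) and ~~a; suppose ~b. Then a -> b would give ~a (by contraposition), contradicting ~~a; so ~(a -> b), contradicting ~~(a -> b). Hence ~~b.

Yes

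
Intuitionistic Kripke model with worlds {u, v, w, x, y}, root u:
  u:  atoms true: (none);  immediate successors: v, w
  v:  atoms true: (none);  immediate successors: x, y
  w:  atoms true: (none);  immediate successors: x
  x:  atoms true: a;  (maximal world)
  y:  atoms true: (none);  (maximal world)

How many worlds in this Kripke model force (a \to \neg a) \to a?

u: does not force it — u \nVdash (a \to \neg a) \to a: at the accessible world y, y \Vdash a \to \neg a but y \nVdash a.
v: does not force it — v \nVdash (a \to \neg a) \to a: at the accessible world y, y \Vdash a \to \neg a but y \nVdash a.
w: forces it.
x: forces it.
y: does not force it — y \nVdash (a \to \neg a) \to a: already at y itself, y \Vdash a \to \neg a but y \nVdash a.
Worlds forcing the formula: {w, x}.

2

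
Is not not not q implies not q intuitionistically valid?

This is triple-negation reduction, which is intuitionistically derivable.
Assume not not not q and suppose q. Then not not q (double-negation introduction), contradicting not not not q. So not q.

Yes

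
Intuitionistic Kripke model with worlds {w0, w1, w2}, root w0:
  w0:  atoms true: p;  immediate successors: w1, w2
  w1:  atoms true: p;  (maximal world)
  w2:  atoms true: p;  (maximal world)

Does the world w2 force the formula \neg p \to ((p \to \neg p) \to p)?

w2 \Vdash \neg p \to ((p \to \neg p) \to p) vacuously: no world accessible from w2 forces the antecedent \neg p.

Yes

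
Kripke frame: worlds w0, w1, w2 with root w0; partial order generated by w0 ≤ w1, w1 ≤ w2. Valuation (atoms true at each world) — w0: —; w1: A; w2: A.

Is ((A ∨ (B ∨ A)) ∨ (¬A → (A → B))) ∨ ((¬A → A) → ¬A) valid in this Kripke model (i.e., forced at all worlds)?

w0 ⊩ ((A ∨ (B ∨ A)) ∨ (¬A → (A → B))) ∨ ((¬A → A) → ¬A) via the disjunct (A ∨ (B ∨ A)) ∨ (¬A → (A → B)).
Since the root w0 forces ((A ∨ (B ∨ A)) ∨ (¬A → (A → B))) ∨ ((¬A → A) → ¬A) and forcing is persistent (monotone upward), every world forces it.

Yes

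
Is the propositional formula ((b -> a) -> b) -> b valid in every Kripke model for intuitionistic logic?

This is Peirce's law, which is not intuitionistically valid.
A Kripke countermodel: worlds u, v; order generated by u <= v; atoms true at each world — u:{}; v:{b}.
u ||-/- ((b -> a) -> b) -> b: already at u itself, u ||- (b -> a) -> b but u ||-/- b.
u lacks atom b, so u ||-/- b.
So the root u does not force the formula.

No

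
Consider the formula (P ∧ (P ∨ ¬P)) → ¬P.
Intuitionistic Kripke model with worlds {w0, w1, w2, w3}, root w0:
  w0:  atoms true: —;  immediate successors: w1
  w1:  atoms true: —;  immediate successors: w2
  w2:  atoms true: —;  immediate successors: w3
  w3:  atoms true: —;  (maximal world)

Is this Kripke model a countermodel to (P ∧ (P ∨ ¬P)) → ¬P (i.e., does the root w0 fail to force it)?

w0 ⊩ (P ∧ (P ∨ ¬P)) → ¬P vacuously: no world accessible from w0 forces the antecedent P ∧ (P ∨ ¬P).
So the root w0 forces (P ∧ (P ∨ ¬P)) → ¬P; the model is not a countermodel.

No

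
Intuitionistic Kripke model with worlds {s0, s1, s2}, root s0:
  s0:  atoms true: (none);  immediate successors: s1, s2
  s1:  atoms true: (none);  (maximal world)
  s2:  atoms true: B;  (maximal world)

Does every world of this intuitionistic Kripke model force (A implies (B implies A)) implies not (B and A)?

Yes

s0 forces (A implies (B implies A)) implies not (B and A): every world accessible from s0 that forces A implies (B implies A) (namely s0, s1, s2) also forces not (B and A).
Since the root s0 forces (A implies (B implies A)) implies not (B and A) and forcing is persistent (monotone upward), every world forces it.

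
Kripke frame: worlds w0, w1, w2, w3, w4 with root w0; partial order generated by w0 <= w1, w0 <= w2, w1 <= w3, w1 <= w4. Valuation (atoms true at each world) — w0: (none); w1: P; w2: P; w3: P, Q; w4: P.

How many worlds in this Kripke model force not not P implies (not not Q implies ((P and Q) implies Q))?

w0: forces it.
w1: forces it.
w2: forces it.
w3: forces it.
w4: forces it.
Worlds forcing the formula: {w0, w1, w2, w3, w4}.

5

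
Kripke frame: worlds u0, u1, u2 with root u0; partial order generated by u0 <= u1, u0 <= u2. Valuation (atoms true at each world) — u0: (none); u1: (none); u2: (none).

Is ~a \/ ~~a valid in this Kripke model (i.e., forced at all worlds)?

u0 ||- ~a \/ ~~a via the disjunct ~a.
Since the root u0 forces ~a \/ ~~a and forcing is persistent (monotone upward), every world forces it.

Yes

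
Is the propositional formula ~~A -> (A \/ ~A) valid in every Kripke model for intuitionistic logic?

This is a variant of double-negation elimination (deriving excluded middle from double negation), which is not intuitionistically valid.
A Kripke countermodel: worlds 0, 1; order generated by 0 <= 1; atoms true at each world — 0:{}; 1:{A}.
0 ||-/- ~~A -> (A \/ ~A): already at 0 itself, 0 ||- ~~A but 0 ||-/- A \/ ~A.
0 ||-/- A \/ ~A: neither disjunct is forced at 0.
0 lacks atom A, so 0 ||-/- A.
So the root 0 does not force the formula.

No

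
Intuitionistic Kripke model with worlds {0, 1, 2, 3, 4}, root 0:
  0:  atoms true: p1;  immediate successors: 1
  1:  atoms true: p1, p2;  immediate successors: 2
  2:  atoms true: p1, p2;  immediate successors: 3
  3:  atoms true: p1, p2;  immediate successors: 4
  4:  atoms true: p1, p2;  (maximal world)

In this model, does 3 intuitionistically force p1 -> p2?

Yes

3 ||- p1 -> p2: every world accessible from 3 that forces p1 (namely 3, 4) also forces p2.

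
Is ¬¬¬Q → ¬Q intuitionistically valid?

This is triple-negation reduction, which is intuitionistically derivable.
Assume ¬¬¬Q and suppose Q. Then ¬¬Q (double-negation introduction), contradicting ¬¬¬Q. So ¬Q.

Yes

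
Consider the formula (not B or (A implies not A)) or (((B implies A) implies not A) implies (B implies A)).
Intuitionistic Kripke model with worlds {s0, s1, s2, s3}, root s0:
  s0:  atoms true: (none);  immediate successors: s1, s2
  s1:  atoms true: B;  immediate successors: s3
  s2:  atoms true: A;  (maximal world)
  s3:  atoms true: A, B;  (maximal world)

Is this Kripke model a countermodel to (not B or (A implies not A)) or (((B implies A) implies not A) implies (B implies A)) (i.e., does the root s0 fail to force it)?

No

s0 forces (not B or (A implies not A)) or (((B implies A) implies not A) implies (B implies A)) via the disjunct ((B implies A) implies not A) implies (B implies A).
So the root s0 forces (not B or (A implies not A)) or (((B implies A) implies not A) implies (B implies A)); the model is not a countermodel.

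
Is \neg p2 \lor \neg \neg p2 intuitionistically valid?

This is the weak law of excluded middle, which is not intuitionistically valid.
A Kripke countermodel: worlds a, b, c; order generated by a \le b, a \le c; atoms true at each world — a:{}; b:{p2}; c:{}.
a \nVdash \neg p2 \lor \neg \neg p2: neither disjunct is forced at a.
a \nVdash \neg p2 since b is accessible from a and b \Vdash p2.
So the root a does not force the formula.

No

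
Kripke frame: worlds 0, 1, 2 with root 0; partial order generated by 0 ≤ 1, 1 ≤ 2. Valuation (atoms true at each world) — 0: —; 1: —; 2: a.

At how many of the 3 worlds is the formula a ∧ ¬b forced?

1

0: does not force it — 0 ⊮ a ∧ ¬b since 0 fails a.
1: does not force it — 1 ⊮ a ∧ ¬b since 1 fails a.
2: forces it.
Worlds forcing the formula: {2}.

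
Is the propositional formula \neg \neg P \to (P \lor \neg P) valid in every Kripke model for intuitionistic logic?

No

This is a variant of double-negation elimination (deriving excluded middle from double negation), which is not intuitionistically valid.
A Kripke countermodel: worlds a, b; order generated by a \le b; atoms true at each world — a:{}; b:{P}.
a \nVdash \neg \neg P \to (P \lor \neg P): already at a itself, a \Vdash \neg \neg P but a \nVdash P \lor \neg P.
a \nVdash P \lor \neg P: neither disjunct is forced at a.
a lacks atom P, so a \nVdash P.
So the root a does not force the formula.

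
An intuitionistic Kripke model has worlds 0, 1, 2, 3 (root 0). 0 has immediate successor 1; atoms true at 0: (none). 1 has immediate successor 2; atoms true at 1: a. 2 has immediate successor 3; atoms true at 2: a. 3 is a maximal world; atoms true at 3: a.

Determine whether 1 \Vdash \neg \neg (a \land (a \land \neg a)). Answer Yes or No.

1 \nVdash \neg \neg (a \land (a \land \neg a)) since 1 is accessible from 1 and 1 \Vdash \neg (a \land (a \land \neg a)).
1 \Vdash \neg (a \land (a \land \neg a)): no world accessible from 1 forces a \land (a \land \neg a).

No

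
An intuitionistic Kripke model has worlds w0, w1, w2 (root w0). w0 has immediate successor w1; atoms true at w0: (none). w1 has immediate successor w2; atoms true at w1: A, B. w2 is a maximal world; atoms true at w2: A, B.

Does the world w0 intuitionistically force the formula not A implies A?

w0 forces not A implies A vacuously: no world accessible from w0 forces the antecedent not A.

Yes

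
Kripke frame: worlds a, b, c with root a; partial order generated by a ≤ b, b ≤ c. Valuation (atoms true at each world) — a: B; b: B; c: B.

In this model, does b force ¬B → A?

b ⊩ ¬B → A vacuously: no world accessible from b forces the antecedent ¬B.

Yes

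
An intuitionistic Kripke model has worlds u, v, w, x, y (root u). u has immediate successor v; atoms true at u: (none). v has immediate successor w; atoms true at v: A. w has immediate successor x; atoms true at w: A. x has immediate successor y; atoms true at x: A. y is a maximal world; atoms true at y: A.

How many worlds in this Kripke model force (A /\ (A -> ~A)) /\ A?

u: does not force it — u ||-/- (A /\ (A -> ~A)) /\ A since u fails A /\ (A -> ~A).
v: does not force it.
w: does not force it.
x: does not force it.
y: does not force it.
Worlds forcing the formula: { }.

0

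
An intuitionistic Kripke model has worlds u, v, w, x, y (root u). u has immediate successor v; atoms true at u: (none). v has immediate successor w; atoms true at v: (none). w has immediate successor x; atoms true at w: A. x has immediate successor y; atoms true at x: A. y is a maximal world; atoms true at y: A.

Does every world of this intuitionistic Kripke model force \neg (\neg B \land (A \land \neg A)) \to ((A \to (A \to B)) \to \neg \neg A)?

u \Vdash \neg (\neg B \land (A \land \neg A)) \to ((A \to (A \to B)) \to \neg \neg A): every world accessible from u that forces \neg (\neg B \land (A \land \neg A)) (namely u, v, w, x, y) also forces (A \to (A \to B)) \to \neg \neg A.
Since the root u forces \neg (\neg B \land (A \land \neg A)) \to ((A \to (A \to B)) \to \neg \neg A) and forcing is persistent (monotone upward), every world forces it.

Yes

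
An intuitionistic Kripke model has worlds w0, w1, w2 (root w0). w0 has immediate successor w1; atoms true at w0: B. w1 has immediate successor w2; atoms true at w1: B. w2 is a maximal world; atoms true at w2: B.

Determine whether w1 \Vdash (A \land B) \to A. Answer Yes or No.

w1 \Vdash (A \land B) \to A vacuously: no world accessible from w1 forces the antecedent A \land B.

Yes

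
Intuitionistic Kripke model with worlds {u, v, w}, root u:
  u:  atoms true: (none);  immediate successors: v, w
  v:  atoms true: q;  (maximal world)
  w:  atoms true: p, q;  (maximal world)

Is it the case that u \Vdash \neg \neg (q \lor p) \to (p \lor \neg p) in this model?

u \nVdash \neg \neg (q \lor p) \to (p \lor \neg p): already at u itself, u \Vdash \neg \neg (q \lor p) but u \nVdash p \lor \neg p.
u \nVdash p \lor \neg p: neither disjunct is forced at u.
u lacks atom p, so u \nVdash p.

No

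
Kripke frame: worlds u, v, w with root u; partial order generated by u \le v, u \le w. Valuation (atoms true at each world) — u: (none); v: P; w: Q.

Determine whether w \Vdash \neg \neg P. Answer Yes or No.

w \nVdash \neg \neg P since w is accessible from w and w \Vdash \neg P.
w \Vdash \neg P: no world accessible from w forces P.

No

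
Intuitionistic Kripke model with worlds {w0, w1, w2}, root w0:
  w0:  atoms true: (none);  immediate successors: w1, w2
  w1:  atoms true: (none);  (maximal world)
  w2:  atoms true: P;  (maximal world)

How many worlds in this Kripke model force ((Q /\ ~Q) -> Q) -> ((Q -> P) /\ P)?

w0: does not force it — w0 ||-/- ((Q /\ ~Q) -> Q) -> ((Q -> P) /\ P): already at w0 itself, w0 ||- (Q /\ ~Q) -> Q but w0 ||-/- (Q -> P) /\ P.
w1: does not force it — w1 ||-/- ((Q /\ ~Q) -> Q) -> ((Q -> P) /\ P): already at w1 itself, w1 ||- (Q /\ ~Q) -> Q but w1 ||-/- (Q -> P) /\ P.
w2: forces it.
Worlds forcing the formula: {w2}.

1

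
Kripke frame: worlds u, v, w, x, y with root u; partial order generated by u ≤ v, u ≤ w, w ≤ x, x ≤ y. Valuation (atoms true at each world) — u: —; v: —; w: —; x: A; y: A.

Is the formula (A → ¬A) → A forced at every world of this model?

Not every world: u ⊮ (A → ¬A) → A.
u ⊮ (A → ¬A) → A: at the accessible world v, v ⊩ A → ¬A but v ⊮ A.
v lacks atom A, so v ⊮ A.

No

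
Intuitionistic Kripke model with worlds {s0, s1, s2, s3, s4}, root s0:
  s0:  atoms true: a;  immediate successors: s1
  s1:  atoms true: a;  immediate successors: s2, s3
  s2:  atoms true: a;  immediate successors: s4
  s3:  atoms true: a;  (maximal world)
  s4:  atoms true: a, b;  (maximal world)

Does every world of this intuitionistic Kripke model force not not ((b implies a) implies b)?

Not every world: s0 does not force not not ((b implies a) implies b).
s0 does not force not not ((b implies a) implies b) since s3 is accessible from s0 and s3 forces not ((b implies a) implies b).
s3 forces not ((b implies a) implies b): no world accessible from s3 forces (b implies a) implies b.

No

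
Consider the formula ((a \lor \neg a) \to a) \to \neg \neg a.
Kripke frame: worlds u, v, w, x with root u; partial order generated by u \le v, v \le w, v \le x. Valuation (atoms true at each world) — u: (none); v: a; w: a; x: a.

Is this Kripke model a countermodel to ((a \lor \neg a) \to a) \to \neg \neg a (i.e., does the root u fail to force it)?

No

u \Vdash ((a \lor \neg a) \to a) \to \neg \neg a: every world accessible from u that forces (a \lor \neg a) \to a (namely u, v, w, x) also forces \neg \neg a.
So the root u forces ((a \lor \neg a) \to a) \to \neg \neg a; the model is not a countermodel.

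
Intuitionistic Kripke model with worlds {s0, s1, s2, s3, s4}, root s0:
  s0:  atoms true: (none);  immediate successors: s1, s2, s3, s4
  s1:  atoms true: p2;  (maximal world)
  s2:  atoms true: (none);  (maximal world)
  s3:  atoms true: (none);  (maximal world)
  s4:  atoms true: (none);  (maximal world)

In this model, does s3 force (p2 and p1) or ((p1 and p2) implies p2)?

s3 forces (p2 and p1) or ((p1 and p2) implies p2) via the disjunct (p1 and p2) implies p2.

Yes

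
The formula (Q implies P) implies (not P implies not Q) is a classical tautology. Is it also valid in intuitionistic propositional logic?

This is the forward direction of contraposition, which is intuitionistically derivable.
Assume Q implies P and not P. If Q held then P would follow, contradicting not P; so not Q.

Yes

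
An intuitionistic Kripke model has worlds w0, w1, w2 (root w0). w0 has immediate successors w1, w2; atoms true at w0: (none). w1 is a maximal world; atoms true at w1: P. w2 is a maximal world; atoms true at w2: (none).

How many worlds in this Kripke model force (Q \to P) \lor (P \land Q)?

w0: forces it.
w1: forces it.
w2: forces it.
Worlds forcing the formula: {w0, w1, w2}.

3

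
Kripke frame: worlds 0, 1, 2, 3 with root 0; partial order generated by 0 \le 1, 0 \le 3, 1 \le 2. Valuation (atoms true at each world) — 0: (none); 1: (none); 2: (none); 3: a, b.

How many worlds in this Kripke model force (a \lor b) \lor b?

0: does not force it — 0 \nVdash (a \lor b) \lor b: neither disjunct is forced at 0.
1: does not force it — 1 \nVdash (a \lor b) \lor b: neither disjunct is forced at 1.
2: does not force it.
3: forces it.
Worlds forcing the formula: {3}.

1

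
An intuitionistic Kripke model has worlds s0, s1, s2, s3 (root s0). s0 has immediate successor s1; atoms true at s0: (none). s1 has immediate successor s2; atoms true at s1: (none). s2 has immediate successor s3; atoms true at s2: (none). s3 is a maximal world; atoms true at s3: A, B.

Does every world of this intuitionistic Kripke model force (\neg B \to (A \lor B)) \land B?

No

Not every world: s0 \nVdash (\neg B \to (A \lor B)) \land B.
s0 \nVdash (\neg B \to (A \lor B)) \land B since s0 fails B.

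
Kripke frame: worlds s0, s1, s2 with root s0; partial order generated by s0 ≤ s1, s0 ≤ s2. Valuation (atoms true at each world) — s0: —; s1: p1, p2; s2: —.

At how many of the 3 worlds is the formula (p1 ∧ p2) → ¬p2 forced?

s0: does not force it — s0 ⊮ (p1 ∧ p2) → ¬p2: at the accessible world s1, s1 ⊩ p1 ∧ p2 but s1 ⊮ ¬p2.
s1: does not force it — s1 ⊮ (p1 ∧ p2) → ¬p2: already at s1 itself, s1 ⊩ p1 ∧ p2 but s1 ⊮ ¬p2.
s2: forces it.
Worlds forcing the formula: {s2}.

1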